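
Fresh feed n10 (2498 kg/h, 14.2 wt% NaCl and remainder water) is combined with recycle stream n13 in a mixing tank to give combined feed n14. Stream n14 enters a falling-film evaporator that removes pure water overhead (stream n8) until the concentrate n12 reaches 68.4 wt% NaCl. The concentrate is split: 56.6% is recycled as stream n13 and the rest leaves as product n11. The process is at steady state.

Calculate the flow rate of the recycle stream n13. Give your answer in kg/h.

Overall NaCl balance (none leaves overhead): NaCl in fresh feed = NaCl in product, i.e. 2498×0.142 = (1−0.566)·n12·0.684.
n12 = 354.72/(0.684×0.434) = 1194.9 kg/h.
Recycle n13 = 0.566×1194.9 = 676.32 kg/h.

676.3 kg/h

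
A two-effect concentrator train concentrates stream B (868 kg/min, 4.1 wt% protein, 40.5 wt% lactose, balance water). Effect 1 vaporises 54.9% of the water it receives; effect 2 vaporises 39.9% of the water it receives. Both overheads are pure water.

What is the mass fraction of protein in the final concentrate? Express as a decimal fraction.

water in feed = 868×0.554 = 480.87 kg/min.
After stage 1: water left = (1−0.549)×480.87 = 216.87; stream total = 604 kg/min.
After stage 2: water left = (1−0.399)×216.87 = 130.34; final concentrate = 517.47 kg/min.
protein fraction = 35.588/517.47 = 0.069.

0.069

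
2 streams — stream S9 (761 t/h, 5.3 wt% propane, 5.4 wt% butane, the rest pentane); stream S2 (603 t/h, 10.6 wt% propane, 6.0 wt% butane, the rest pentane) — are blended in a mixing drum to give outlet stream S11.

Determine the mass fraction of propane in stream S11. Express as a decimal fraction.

0.0764

Total flow out = 761 + 603 = 1364 t/h.
propane in = 761×0.053 + 603×0.106 = 104.25 t/h.
propane mass fraction in S11 = 104.25/1364 = 0.0764.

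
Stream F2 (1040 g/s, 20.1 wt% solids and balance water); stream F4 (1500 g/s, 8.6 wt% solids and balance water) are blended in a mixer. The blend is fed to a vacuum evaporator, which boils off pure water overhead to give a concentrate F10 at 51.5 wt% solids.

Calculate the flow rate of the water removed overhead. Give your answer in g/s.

solids entering = 1040×0.201 + 1500×0.086 = 338.04 g/s.
All solids reports to F10, so F10 = 338.04/0.515 = 656.39 g/s.
Total feed = 2540 g/s; overhead = 2540 − 656.39 = 1883.6 g/s.

1884 g/s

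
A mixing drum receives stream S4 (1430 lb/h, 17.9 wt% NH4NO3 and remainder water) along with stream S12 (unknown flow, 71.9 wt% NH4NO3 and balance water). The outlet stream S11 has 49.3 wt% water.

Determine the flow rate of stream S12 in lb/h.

Let S12 be the unknown flow. Total out = 1430 + S12.
water balance: 1174 + 0.281·S12 = 0.493·(1430 + S12)
(0.281 − 0.493)·S12 = 0.493×1430 − 1174 = -469.04
S12 = -469.04 / -0.212 = 2212.5 lb/h

2212 lb/h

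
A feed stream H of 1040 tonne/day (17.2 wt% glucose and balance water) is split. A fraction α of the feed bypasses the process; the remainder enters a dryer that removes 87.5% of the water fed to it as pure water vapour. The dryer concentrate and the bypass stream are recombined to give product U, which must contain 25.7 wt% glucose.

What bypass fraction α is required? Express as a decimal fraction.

0.543

All 1040×0.172 = 178.88 tonne/day of glucose reaches U, so U = 178.88/0.257 = 696.03 tonne/day and vapour = 343.97 tonne/day.
The evaporator receives (1−α)·1040 of feed at 0.828 water and removes 0.875 of that water:
0.875×0.828×(1−α)×1040 = 343.97
(1−α) = 343.97/753.48 = 0.4565;  α = 0.5435.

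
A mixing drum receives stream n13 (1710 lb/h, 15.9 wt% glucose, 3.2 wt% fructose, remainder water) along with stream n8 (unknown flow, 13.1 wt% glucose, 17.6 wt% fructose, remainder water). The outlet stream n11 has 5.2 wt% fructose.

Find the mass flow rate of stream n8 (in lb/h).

Let n8 be the unknown flow. Total out = 1710 + n8.
fructose balance: 54.72 + 0.176·n8 = 0.052·(1710 + n8)
(0.176 − 0.052)·n8 = 0.052×1710 − 54.72 = 34.2
n8 = 34.2 / 0.124 = 275.81 lb/h

275.8 lb/h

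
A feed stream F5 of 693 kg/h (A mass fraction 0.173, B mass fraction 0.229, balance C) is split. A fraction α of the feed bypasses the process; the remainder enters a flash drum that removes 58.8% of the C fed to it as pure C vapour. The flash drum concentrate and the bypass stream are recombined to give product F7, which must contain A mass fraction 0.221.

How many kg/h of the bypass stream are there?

264.9 kg/h

All 693×0.173 = 119.89 kg/h of A reaches F7, so F7 = 119.89/0.221 = 542.48 kg/h and vapour = 150.52 kg/h.
The evaporator receives (1−α)·693 of feed at 0.598 C and removes 0.588 of that C:
0.588×0.598×(1−α)×693 = 150.52
(1−α) = 150.52/243.68 = 0.6177;  α = 0.3823.
Bypass flow = 0.3823×693 = 264.94 kg/h.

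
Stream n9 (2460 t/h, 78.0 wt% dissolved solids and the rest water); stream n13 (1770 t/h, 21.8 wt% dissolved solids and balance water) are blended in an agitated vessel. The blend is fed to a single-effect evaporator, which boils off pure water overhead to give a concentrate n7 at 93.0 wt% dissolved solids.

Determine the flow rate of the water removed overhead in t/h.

1752 t/h

dissolved solids entering = 2460×0.780 + 1770×0.218 = 2304.7 t/h.
All dissolved solids reports to n7, so n7 = 2304.7/0.930 = 2478.1 t/h.
Total feed = 4230 t/h; overhead = 4230 − 2478.1 = 1751.9 t/h.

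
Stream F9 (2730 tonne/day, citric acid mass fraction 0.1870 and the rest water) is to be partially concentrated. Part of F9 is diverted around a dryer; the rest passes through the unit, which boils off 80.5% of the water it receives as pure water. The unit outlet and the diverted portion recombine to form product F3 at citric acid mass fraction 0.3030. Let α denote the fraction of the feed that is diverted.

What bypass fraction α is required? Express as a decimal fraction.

All 2730×0.187 = 510.51 tonne/day of citric acid reaches F3, so F3 = 510.51/0.303 = 1684.9 tonne/day and vapour = 1045.1 tonne/day.
The evaporator receives (1−α)·2730 of feed at 0.813 water and removes 0.805 of that water:
0.805×0.813×(1−α)×2730 = 1045.1
(1−α) = 1045.1/1786.7 = 0.5850;  α = 0.4150.

0.415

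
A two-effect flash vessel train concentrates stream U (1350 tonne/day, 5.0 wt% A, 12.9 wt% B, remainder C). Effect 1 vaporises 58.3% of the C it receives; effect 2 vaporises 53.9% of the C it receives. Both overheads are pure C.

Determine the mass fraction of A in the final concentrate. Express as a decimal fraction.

0.148

C in feed = 1350×0.821 = 1108.3 tonne/day.
After stage 1: C left = (1−0.583)×1108.3 = 462.18; stream total = 703.83 tonne/day.
After stage 2: C left = (1−0.539)×462.18 = 213.07; final concentrate = 454.72 tonne/day.
A fraction = 67.5/454.72 = 0.148.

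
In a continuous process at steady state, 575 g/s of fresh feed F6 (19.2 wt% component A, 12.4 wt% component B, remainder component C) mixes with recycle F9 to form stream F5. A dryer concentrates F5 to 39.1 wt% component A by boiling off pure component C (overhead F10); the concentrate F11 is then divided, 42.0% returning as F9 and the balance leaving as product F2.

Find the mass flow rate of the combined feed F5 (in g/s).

Overall component A balance (none leaves overhead): component A in fresh feed = component A in product, i.e. 575×0.192 = (1−0.420)·F11·0.391.
F11 = 110.4/(0.391×0.580) = 486.82 g/s.
Recycle F9 = 0.420×486.82 = 204.46 g/s.
Combined feed F5 = 575 + 204.46 = 779.46 g/s.

779.5 g/s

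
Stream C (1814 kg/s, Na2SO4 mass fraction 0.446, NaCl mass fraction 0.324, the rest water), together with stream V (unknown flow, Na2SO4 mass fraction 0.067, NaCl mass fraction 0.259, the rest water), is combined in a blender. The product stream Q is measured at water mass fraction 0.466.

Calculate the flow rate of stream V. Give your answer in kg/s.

2058 kg/s

Let V be the unknown flow. Total out = 1814 + V.
water balance: 417.22 + 0.674·V = 0.466·(1814 + V)
(0.674 − 0.466)·V = 0.466×1814 − 417.22 = 428.1
V = 428.1 / 0.208 = 2058.2 kg/s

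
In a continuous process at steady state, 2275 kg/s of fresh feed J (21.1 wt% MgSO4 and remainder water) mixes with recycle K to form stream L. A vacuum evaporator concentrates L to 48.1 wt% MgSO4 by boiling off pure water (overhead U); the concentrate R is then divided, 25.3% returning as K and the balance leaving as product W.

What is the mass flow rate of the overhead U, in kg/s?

1277 kg/s

Overall MgSO4 balance (none leaves overhead): MgSO4 in fresh feed = MgSO4 in product, i.e. 2275×0.211 = (1−0.253)·R·0.481.
R = 480.02/(0.481×0.747) = 1336 kg/s.
Recycle K = 0.253×1336 = 338 kg/s.
Combined feed L = 2275 + 338 = 2613 kg/s.
Overhead U = L − R = 2613 − 1336 = 1277 kg/s.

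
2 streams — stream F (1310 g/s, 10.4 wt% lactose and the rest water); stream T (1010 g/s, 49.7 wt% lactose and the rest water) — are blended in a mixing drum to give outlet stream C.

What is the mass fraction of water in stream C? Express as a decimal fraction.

0.7249

Total flow out = 1310 + 1010 = 2320 g/s.
water in = 1310×0.896 + 1010×0.503 = 1681.8 g/s.
water mass fraction in C = 1681.8/2320 = 0.7249.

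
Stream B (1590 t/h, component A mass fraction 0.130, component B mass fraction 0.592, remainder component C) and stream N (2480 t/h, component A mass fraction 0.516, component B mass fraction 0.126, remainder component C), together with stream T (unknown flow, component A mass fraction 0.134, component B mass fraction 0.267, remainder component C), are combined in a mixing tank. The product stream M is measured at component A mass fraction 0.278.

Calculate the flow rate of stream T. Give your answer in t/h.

2465 t/h

Let T be the unknown flow. Total out = 4070 + T.
component A balance: 1486.4 + 0.134·T = 0.278·(4070 + T)
(0.134 − 0.278)·T = 0.278×4070 − 1486.4 = -354.92
T = -354.92 / -0.144 = 2464.7 t/h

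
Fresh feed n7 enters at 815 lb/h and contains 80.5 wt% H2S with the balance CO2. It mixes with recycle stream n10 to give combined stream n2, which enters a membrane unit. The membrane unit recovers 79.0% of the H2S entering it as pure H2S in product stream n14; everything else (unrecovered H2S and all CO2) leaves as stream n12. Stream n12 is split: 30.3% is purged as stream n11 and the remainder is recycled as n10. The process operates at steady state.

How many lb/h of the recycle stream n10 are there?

478.1 lb/h

CO2 enters only via n7 and leaves only via the purge: 815×0.195 = 0.303×(CO2 in n12), and the membrane unit passes all CO2, so CO2 in n2 = CO2 in n12 = 524.5 lb/h.
H2S in n2: m_A = 815×0.805 + (1−0.303)·(1−0.790)·m_A, so m_A = 656.08/0.8536 = 768.57 lb/h.
n12 = (1−0.790)×768.57 + 524.5 = 685.9 lb/h.
Recycle n10 = (1−0.303)×685.9 = 478.08 lb/h.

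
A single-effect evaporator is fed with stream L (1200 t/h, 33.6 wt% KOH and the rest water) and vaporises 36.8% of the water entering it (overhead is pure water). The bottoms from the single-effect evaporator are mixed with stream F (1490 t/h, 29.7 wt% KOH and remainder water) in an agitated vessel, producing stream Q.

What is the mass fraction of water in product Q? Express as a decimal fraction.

0.6471

Vapour removed = 0.368×0.664×1200 = 293.22 t/h; concentrate = 906.78 t/h.
water reaching the mixer = 503.58 (from concentrate) + 1490×0.703 = 1551 t/h.
Product flow = 906.78 + 1490 = 2396.8 t/h; water fraction = 0.6471.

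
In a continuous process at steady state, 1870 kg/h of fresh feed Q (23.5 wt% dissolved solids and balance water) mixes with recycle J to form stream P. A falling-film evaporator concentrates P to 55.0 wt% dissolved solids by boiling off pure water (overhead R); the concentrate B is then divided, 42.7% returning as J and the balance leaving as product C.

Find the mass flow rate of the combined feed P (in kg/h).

Overall dissolved solids balance (none leaves overhead): dissolved solids in fresh feed = dissolved solids in product, i.e. 1870×0.235 = (1−0.427)·B·0.550.
B = 439.45/(0.550×0.573) = 1394.4 kg/h.
Recycle J = 0.427×1394.4 = 595.42 kg/h.
Combined feed P = 1870 + 595.42 = 2465.4 kg/h.

2465 kg/h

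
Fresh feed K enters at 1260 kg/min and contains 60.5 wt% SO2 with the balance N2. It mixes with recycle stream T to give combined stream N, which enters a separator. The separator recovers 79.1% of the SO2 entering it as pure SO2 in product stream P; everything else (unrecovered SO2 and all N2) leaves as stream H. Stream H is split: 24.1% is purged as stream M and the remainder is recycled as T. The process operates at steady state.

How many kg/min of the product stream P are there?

716.7 kg/min

SO2 in N: m_A = 1260×0.605 + (1−0.241)·(1−0.791)·m_A, so m_A = 762.3/0.8414 = 906.02 kg/min.
Product P = 0.791×906.02 = 716.66 kg/min.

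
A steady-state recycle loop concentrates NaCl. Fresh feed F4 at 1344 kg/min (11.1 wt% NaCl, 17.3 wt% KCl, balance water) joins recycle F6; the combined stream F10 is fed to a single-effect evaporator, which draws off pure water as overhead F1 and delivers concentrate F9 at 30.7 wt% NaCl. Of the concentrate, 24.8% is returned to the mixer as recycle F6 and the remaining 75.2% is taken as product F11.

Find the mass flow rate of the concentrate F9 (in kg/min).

646.2 kg/min

Overall NaCl balance (none leaves overhead): NaCl in fresh feed = NaCl in product, i.e. 1344×0.111 = (1−0.248)·F9·0.307.
F9 = 149.18/(0.307×0.752) = 646.2 kg/min.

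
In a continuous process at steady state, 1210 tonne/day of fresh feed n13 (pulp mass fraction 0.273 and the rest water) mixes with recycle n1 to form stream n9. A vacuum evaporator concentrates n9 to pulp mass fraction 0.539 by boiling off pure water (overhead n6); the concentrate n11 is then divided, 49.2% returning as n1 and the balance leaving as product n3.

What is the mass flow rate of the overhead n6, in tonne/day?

Overall pulp balance (none leaves overhead): pulp in fresh feed = pulp in product, i.e. 1210×0.273 = (1−0.492)·n11·0.539.
n11 = 330.33/(0.539×0.508) = 1206.4 tonne/day.
Recycle n1 = 0.492×1206.4 = 593.55 tonne/day.
Combined feed n9 = 1210 + 593.55 = 1803.6 tonne/day.
Overhead n6 = n9 − n11 = 1803.6 − 1206.4 = 597.14 tonne/day.

597.1 tonne/day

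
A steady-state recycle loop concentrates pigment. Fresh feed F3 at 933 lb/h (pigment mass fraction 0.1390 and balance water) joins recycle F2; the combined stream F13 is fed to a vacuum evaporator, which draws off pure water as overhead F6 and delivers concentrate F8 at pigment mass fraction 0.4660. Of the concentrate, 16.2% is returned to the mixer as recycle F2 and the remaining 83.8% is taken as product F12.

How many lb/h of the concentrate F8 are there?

Overall pigment balance (none leaves overhead): pigment in fresh feed = pigment in product, i.e. 933×0.139 = (1−0.162)·F8·0.466.
F8 = 129.69/(0.466×0.838) = 332.1 lb/h.

332.1 lb/h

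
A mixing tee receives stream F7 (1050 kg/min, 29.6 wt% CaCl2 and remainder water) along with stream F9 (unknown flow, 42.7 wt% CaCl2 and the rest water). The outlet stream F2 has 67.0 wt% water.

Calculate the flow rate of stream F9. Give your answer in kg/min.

368 kg/min

Let F9 be the unknown flow. Total out = 1050 + F9.
water balance: 739.2 + 0.573·F9 = 0.670·(1050 + F9)
(0.573 − 0.670)·F9 = 0.670×1050 − 739.2 = -35.7
F9 = -35.7 / -0.097 = 368.04 kg/min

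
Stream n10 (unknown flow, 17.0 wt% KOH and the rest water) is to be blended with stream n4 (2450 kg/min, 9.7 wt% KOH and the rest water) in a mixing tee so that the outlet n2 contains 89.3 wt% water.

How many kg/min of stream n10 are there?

Let n10 be the unknown flow. Total out = 2450 + n10.
water balance: 2212.3 + 0.830·n10 = 0.893·(2450 + n10)
(0.830 − 0.893)·n10 = 0.893×2450 − 2212.3 = -24.5
n10 = -24.5 / -0.063 = 388.89 kg/min

388.9 kg/min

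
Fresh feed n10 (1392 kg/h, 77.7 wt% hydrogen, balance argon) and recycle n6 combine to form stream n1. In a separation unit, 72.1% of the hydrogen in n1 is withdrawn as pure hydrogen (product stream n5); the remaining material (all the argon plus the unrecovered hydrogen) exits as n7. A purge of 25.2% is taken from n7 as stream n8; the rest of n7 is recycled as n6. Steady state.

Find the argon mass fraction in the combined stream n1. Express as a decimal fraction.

argon enters only via n10 and leaves only via the purge: 1392×0.223 = 0.252×(argon in n7), and the separation unit passes all argon, so argon in n1 = argon in n7 = 1231.8 kg/h.
hydrogen in n1: m_A = 1392×0.777 + (1−0.252)·(1−0.721)·m_A, so m_A = 1081.6/0.7913 = 1366.8 kg/h.
n1 = 1366.8 + 1231.8 = 2598.6 kg/h.
argon fraction in n1 = 1231.8/2598.6 = 0.474.

0.474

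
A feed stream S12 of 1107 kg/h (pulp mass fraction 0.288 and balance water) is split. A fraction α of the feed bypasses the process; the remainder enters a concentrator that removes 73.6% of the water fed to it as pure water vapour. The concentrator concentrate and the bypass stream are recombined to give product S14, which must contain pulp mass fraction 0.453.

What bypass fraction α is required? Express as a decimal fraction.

0.305

All 1107×0.288 = 318.82 kg/h of pulp reaches S14, so S14 = 318.82/0.453 = 703.79 kg/h and vapour = 403.21 kg/h.
The evaporator receives (1−α)·1107 of feed at 0.712 water and removes 0.736 of that water:
0.736×0.712×(1−α)×1107 = 403.21
(1−α) = 403.21/580.1 = 0.6951;  α = 0.3049.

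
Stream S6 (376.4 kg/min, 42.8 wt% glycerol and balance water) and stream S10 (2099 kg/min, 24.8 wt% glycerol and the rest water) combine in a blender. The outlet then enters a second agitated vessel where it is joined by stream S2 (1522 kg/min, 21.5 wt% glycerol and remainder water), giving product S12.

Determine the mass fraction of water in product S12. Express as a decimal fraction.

0.748

Overall, product flow = 3997.4 kg/min.
water in = 376.4×0.572 + 2099×0.752 + 1522×0.785 = 2988.5 kg/min.
water fraction in S12 = 0.748.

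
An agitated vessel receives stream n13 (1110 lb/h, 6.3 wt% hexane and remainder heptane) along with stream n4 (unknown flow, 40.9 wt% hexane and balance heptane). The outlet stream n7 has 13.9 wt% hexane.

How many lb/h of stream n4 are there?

Let n4 be the unknown flow. Total out = 1110 + n4.
hexane balance: 69.93 + 0.409·n4 = 0.139·(1110 + n4)
(0.409 − 0.139)·n4 = 0.139×1110 − 69.93 = 84.36
n4 = 84.36 / 0.270 = 312.44 lb/h

312.4 lb/h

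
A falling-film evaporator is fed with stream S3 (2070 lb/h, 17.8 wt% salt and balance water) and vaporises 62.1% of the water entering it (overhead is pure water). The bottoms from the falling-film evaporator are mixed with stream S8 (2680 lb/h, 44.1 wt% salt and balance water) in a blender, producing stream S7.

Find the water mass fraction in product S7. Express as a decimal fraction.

Vapour removed = 0.621×0.822×2070 = 1056.7 lb/h; concentrate = 1013.3 lb/h.
water reaching the mixer = 644.88 (from concentrate) + 2680×0.559 = 2143 lb/h.
Product flow = 1013.3 + 2680 = 3693.3 lb/h; water fraction = 0.5802.

0.5802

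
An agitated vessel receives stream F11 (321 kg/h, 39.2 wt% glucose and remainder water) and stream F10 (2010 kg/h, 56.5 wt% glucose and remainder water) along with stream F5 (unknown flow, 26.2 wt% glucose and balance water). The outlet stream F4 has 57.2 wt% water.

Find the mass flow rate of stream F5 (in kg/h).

Let F5 be the unknown flow. Total out = 2331 + F5.
water balance: 1069.5 + 0.738·F5 = 0.572·(2331 + F5)
(0.738 − 0.572)·F5 = 0.572×2331 − 1069.5 = 263.81
F5 = 263.81 / 0.166 = 1589.2 kg/h

1589 kg/h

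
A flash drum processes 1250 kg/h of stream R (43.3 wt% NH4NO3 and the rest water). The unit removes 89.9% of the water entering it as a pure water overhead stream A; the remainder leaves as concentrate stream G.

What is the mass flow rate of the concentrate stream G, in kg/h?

612.8 kg/h

water entering = 1250×0.567 = 708.75 kg/h; overhead removed = 0.899×708.75 = 637.17 kg/h.
Concentrate = 1250 − 637.17 = 612.83 kg/h.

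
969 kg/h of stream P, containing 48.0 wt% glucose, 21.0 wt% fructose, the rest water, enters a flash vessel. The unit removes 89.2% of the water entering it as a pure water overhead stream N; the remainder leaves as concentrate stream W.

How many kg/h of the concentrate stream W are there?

701.1 kg/h

water entering = 969×0.310 = 300.39 kg/h; overhead removed = 0.892×300.39 = 267.95 kg/h.
Concentrate = 969 − 267.95 = 701.05 kg/h.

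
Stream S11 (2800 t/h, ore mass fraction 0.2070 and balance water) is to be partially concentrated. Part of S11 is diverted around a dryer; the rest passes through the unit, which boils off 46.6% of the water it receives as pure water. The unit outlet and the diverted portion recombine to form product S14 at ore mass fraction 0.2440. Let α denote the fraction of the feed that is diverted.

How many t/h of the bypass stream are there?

1651 t/h

All 2800×0.207 = 579.6 t/h of ore reaches S14, so S14 = 579.6/0.244 = 2375.4 t/h and vapour = 424.59 t/h.
The evaporator receives (1−α)·2800 of feed at 0.793 water and removes 0.466 of that water:
0.466×0.793×(1−α)×2800 = 424.59
(1−α) = 424.59/1034.7 = 0.4103;  α = 0.5897.
Bypass flow = 0.5897×2800 = 1651 t/h.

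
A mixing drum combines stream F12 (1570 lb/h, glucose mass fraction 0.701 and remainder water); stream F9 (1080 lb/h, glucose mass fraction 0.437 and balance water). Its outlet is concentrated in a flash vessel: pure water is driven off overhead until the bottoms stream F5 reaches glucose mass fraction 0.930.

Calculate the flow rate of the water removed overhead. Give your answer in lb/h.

glucose entering = 1570×0.701 + 1080×0.437 = 1572.5 lb/h.
All glucose reports to F5, so F5 = 1572.5/0.930 = 1690.9 lb/h.
Total feed = 2650 lb/h; overhead = 2650 − 1690.9 = 959.11 lb/h.

959.1 lb/h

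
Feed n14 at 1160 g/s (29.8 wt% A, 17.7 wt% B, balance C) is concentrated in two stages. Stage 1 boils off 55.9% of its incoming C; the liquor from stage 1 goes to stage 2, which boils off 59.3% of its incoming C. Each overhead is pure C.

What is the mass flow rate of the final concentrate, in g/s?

660.3 g/s

C in feed = 1160×0.525 = 609 g/s.
After stage 1: C left = (1−0.559)×609 = 268.57; stream total = 819.57 g/s.
After stage 2: C left = (1−0.593)×268.57 = 109.31; final concentrate = 660.31 g/s.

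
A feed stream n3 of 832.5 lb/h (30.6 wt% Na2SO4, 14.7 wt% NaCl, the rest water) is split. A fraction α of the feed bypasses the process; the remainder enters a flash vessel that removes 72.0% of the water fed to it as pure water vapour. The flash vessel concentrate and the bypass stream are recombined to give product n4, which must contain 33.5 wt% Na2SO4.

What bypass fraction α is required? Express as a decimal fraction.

All 832.5×0.306 = 254.75 lb/h of Na2SO4 reaches n4, so n4 = 254.75/0.335 = 760.43 lb/h and vapour = 72.067 lb/h.
The evaporator receives (1−α)·832.5 of feed at 0.547 water and removes 0.720 of that water:
0.720×0.547×(1−α)×832.5 = 72.067
(1−α) = 72.067/327.87 = 0.2198;  α = 0.7802.

0.780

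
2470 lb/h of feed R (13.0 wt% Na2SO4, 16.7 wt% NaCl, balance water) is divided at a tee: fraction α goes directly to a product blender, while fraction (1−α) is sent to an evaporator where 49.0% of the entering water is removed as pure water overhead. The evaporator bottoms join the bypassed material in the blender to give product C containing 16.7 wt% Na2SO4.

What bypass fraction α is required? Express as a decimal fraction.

0.357

All 2470×0.130 = 321.1 lb/h of Na2SO4 reaches C, so C = 321.1/0.167 = 1922.8 lb/h and vapour = 547.25 lb/h.
The evaporator receives (1−α)·2470 of feed at 0.703 water and removes 0.490 of that water:
0.490×0.703×(1−α)×2470 = 547.25
(1−α) = 547.25/850.84 = 0.6432;  α = 0.3568.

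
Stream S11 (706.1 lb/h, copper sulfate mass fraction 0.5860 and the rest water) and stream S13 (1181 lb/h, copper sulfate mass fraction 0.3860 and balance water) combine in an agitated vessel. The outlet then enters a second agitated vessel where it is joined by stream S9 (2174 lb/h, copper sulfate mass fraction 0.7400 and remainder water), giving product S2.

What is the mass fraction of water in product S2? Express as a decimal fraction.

Overall, product flow = 4061.1 lb/h.
water in = 706.1×0.414 + 1181×0.614 + 2174×0.260 = 1582.7 lb/h.
water fraction in S2 = 0.3897.

0.3897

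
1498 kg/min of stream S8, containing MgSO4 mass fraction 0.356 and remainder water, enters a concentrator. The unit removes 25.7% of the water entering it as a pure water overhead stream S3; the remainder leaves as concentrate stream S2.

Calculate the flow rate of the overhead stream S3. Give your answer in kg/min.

247.9 kg/min

water entering = 1498×0.644 = 964.71 kg/min; overhead removed = 0.257×964.71 = 247.93 kg/min.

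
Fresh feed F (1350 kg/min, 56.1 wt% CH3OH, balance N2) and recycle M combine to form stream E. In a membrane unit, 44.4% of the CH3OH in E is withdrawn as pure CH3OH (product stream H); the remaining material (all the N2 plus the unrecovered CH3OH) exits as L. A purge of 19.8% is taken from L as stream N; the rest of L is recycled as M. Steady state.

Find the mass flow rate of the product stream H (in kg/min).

CH3OH in E: m_A = 1350×0.561 + (1−0.198)·(1−0.444)·m_A, so m_A = 757.35/0.5541 = 1366.8 kg/min.
Product H = 0.444×1366.8 = 606.88 kg/min.

606.9 kg/min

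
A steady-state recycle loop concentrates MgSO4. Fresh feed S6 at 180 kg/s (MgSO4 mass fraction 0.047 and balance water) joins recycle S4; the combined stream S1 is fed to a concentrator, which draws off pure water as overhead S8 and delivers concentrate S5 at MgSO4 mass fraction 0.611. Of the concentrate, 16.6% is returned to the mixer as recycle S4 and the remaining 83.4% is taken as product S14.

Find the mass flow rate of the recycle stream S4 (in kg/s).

2.756 kg/s

Overall MgSO4 balance (none leaves overhead): MgSO4 in fresh feed = MgSO4 in product, i.e. 180×0.047 = (1−0.166)·S5·0.611.
S5 = 8.46/(0.611×0.834) = 16.602 kg/s.
Recycle S4 = 0.166×16.602 = 2.7559 kg/s.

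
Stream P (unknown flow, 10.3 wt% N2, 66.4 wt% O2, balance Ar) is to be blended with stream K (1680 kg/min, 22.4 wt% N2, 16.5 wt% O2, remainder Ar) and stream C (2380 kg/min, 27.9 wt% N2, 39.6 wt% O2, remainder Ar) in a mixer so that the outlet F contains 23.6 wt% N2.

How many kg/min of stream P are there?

617.9 kg/min

Let P be the unknown flow. Total out = 4060 + P.
N2 balance: 1040.3 + 0.103·P = 0.236·(4060 + P)
(0.103 − 0.236)·P = 0.236×4060 − 1040.3 = -82.18
P = -82.18 / -0.133 = 617.89 kg/min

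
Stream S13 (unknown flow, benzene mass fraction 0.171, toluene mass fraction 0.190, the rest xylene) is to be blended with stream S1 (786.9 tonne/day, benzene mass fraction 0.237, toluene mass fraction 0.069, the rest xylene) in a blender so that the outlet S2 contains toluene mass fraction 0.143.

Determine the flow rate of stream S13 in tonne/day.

1239 tonne/day

Let S13 be the unknown flow. Total out = 786.9 + S13.
toluene balance: 54.296 + 0.190·S13 = 0.143·(786.9 + S13)
(0.190 − 0.143)·S13 = 0.143×786.9 − 54.296 = 58.231
S13 = 58.231 / 0.047 = 1238.9 tonne/day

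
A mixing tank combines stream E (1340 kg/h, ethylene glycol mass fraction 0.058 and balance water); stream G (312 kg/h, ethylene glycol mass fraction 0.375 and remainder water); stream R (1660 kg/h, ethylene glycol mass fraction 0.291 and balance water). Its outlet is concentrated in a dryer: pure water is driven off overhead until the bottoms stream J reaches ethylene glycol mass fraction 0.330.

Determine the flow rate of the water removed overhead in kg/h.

ethylene glycol entering = 1340×0.058 + 312×0.375 + 1660×0.291 = 677.78 kg/h.
All ethylene glycol reports to J, so J = 677.78/0.330 = 2053.9 kg/h.
Total feed = 3312 kg/h; overhead = 3312 − 2053.9 = 1258.1 kg/h.

1258 kg/h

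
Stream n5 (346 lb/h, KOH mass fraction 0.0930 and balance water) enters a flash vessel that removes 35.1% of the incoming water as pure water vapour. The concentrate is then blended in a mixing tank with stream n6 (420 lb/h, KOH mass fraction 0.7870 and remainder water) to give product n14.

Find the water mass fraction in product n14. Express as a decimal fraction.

0.4469

Vapour removed = 0.351×0.907×346 = 110.15 lb/h; concentrate = 235.85 lb/h.
water reaching the mixer = 203.67 (from concentrate) + 420×0.213 = 293.13 lb/h.
Product flow = 235.85 + 420 = 655.85 lb/h; water fraction = 0.4469.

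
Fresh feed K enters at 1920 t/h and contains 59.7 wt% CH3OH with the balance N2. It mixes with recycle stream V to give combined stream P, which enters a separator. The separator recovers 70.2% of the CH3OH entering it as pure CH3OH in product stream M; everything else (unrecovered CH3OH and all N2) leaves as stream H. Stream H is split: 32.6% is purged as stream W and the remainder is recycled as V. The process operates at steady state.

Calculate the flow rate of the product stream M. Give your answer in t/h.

CH3OH in P: m_A = 1920×0.597 + (1−0.326)·(1−0.702)·m_A, so m_A = 1146.2/0.7991 = 1434.3 t/h.
Product M = 0.702×1434.3 = 1006.9 t/h.

1007 t/h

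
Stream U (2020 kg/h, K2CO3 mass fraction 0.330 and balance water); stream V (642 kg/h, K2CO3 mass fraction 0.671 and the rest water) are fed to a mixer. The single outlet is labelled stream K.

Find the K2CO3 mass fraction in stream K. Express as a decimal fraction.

0.412

Total flow out = 2020 + 642 = 2662 kg/h.
K2CO3 in = 2020×0.330 + 642×0.671 = 1097.4 kg/h.
K2CO3 mass fraction in K = 1097.4/2662 = 0.412.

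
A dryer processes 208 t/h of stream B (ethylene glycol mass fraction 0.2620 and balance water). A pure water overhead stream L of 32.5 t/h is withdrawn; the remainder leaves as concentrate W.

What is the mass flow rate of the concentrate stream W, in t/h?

175.5 t/h

Concentrate = 208 − 32.5 = 175.5 t/h.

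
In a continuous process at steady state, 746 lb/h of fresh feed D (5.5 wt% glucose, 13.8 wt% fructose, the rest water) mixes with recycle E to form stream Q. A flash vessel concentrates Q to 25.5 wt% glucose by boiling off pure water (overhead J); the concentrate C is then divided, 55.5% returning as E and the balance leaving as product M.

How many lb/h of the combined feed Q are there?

Overall glucose balance (none leaves overhead): glucose in fresh feed = glucose in product, i.e. 746×0.055 = (1−0.555)·C·0.255.
C = 41.03/(0.255×0.445) = 361.58 lb/h.
Recycle E = 0.555×361.58 = 200.68 lb/h.
Combined feed Q = 746 + 200.68 = 946.68 lb/h.

946.7 lb/h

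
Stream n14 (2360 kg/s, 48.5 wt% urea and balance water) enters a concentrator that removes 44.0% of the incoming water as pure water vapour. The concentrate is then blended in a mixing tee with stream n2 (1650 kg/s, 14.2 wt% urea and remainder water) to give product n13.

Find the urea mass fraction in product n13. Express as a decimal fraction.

Vapour removed = 0.440×0.515×2360 = 534.78 kg/s; concentrate = 1825.2 kg/s.
urea reaching the mixer = 1144.6 (from concentrate) + 1650×0.142 = 1378.9 kg/s.
Product flow = 1825.2 + 1650 = 3475.2 kg/s; urea fraction = 0.3968.

0.3968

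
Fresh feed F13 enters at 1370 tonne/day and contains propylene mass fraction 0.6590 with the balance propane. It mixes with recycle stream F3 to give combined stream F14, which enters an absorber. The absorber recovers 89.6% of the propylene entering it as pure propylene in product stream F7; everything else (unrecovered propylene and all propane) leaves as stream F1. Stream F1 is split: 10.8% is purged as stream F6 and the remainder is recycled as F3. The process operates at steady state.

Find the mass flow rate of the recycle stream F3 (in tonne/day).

3951 tonne/day

propane enters only via F13 and leaves only via the purge: 1370×0.341 = 0.108×(propane in F1), and the absorber passes all propane, so propane in F14 = propane in F1 = 4325.6 tonne/day.
propylene in F14: m_A = 1370×0.659 + (1−0.108)·(1−0.896)·m_A, so m_A = 902.83/0.9072 = 995.15 tonne/day.
F1 = (1−0.896)×995.15 + 4325.6 = 4429.1 tonne/day.
Recycle F3 = (1−0.108)×4429.1 = 3950.8 tonne/day.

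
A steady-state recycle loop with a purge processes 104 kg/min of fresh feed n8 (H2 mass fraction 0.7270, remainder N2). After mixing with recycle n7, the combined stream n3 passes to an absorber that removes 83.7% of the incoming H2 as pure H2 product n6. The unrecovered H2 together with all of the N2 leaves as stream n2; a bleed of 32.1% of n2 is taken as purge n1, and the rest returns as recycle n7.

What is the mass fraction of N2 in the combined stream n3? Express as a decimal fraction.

N2 enters only via n8 and leaves only via the purge: 104×0.273 = 0.321×(N2 in n2), and the absorber passes all N2, so N2 in n3 = N2 in n2 = 88.449 kg/min.
H2 in n3: m_A = 104×0.727 + (1−0.321)·(1−0.837)·m_A, so m_A = 75.608/0.8893 = 85.017 kg/min.
n3 = 85.017 + 88.449 = 173.47 kg/min.
N2 fraction in n3 = 88.449/173.47 = 0.5099.

0.5099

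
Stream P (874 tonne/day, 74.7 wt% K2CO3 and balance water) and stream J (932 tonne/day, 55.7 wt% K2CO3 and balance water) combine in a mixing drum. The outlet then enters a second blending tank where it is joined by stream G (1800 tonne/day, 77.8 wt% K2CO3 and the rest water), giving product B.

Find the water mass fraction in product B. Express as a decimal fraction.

Overall, product flow = 3606 tonne/day.
water in = 874×0.253 + 932×0.443 + 1800×0.222 = 1033.6 tonne/day.
water fraction in B = 0.287.

0.287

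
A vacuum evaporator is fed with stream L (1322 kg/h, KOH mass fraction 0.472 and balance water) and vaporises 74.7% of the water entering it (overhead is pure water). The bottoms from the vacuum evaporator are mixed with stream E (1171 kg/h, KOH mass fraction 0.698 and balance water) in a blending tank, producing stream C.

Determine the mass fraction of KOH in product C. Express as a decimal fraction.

Vapour removed = 0.747×0.528×1322 = 521.42 kg/h; concentrate = 800.58 kg/h.
KOH reaching the mixer = 623.98 (from concentrate) + 1171×0.698 = 1441.3 kg/h.
Product flow = 800.58 + 1171 = 1971.6 kg/h; KOH fraction = 0.731.

0.731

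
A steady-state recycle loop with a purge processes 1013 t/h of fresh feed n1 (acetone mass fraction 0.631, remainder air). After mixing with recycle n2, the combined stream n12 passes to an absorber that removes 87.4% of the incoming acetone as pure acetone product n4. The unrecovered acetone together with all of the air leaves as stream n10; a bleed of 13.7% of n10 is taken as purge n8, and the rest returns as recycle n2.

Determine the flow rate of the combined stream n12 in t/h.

air enters only via n1 and leaves only via the purge: 1013×0.369 = 0.137×(air in n10), and the absorber passes all air, so air in n12 = air in n10 = 2728.4 t/h.
acetone in n12: m_A = 1013×0.631 + (1−0.137)·(1−0.874)·m_A, so m_A = 639.2/0.8913 = 717.19 t/h.
n12 = 717.19 + 2728.4 = 3445.6 t/h.

3446 t/h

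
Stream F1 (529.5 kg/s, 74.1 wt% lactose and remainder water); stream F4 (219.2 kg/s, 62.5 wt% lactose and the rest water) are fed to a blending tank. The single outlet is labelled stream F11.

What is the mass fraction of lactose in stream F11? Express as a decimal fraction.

Total flow out = 529.5 + 219.2 = 748.7 kg/s.
lactose in = 529.5×0.741 + 219.2×0.625 = 529.36 kg/s.
lactose mass fraction in F11 = 529.36/748.7 = 0.7070.

0.7070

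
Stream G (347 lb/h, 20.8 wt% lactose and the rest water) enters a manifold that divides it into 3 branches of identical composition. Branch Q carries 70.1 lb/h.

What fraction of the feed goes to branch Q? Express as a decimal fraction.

0.202

Fraction to Q = 70.1/347 = 0.2020.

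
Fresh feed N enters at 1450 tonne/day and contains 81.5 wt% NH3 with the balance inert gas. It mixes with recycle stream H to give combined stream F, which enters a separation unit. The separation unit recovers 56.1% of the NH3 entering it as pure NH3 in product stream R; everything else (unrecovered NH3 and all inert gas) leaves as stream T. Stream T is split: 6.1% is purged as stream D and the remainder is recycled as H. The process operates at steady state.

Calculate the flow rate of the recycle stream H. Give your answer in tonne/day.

inert gas enters only via N and leaves only via the purge: 1450×0.185 = 0.061×(inert gas in T), and the separation unit passes all inert gas, so inert gas in F = inert gas in T = 4397.5 tonne/day.
NH3 in F: m_A = 1450×0.815 + (1−0.061)·(1−0.561)·m_A, so m_A = 1181.8/0.5878 = 2010.5 tonne/day.
T = (1−0.561)×2010.5 + 4397.5 = 5280.2 tonne/day.
Recycle H = (1−0.061)×5280.2 = 4958.1 tonne/day.

4958 tonne/day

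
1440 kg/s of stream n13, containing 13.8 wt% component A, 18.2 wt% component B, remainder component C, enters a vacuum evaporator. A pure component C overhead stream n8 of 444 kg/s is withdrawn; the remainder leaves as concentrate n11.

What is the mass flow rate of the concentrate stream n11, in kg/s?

996 kg/s

Concentrate = 1440 − 444 = 996 kg/s.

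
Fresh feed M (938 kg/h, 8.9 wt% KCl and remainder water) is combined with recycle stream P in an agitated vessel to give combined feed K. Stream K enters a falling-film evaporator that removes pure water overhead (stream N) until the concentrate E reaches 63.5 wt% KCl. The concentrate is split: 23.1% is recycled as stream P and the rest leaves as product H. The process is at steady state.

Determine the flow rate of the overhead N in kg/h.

Overall KCl balance (none leaves overhead): KCl in fresh feed = KCl in product, i.e. 938×0.089 = (1−0.231)·E·0.635.
E = 83.482/(0.635×0.769) = 170.96 kg/h.
Recycle P = 0.231×170.96 = 39.492 kg/h.
Combined feed K = 938 + 39.492 = 977.49 kg/h.
Overhead N = K − E = 977.49 − 170.96 = 806.53 kg/h.

806.5 kg/h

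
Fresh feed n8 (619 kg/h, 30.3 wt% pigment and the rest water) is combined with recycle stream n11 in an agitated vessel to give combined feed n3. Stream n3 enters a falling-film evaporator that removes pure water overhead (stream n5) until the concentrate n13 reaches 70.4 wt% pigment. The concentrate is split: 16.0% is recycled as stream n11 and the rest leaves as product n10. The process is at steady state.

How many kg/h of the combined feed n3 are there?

669.7 kg/h

Overall pigment balance (none leaves overhead): pigment in fresh feed = pigment in product, i.e. 619×0.303 = (1−0.160)·n13·0.704.
n13 = 187.56/(0.704×0.840) = 317.16 kg/h.
Recycle n11 = 0.160×317.16 = 50.746 kg/h.
Combined feed n3 = 619 + 50.746 = 669.75 kg/h.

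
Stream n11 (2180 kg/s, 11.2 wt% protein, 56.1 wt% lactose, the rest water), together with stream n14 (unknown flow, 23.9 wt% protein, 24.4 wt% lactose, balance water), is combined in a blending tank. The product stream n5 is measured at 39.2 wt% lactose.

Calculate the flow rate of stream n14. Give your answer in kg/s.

Let n14 be the unknown flow. Total out = 2180 + n14.
lactose balance: 1223 + 0.244·n14 = 0.392·(2180 + n14)
(0.244 − 0.392)·n14 = 0.392×2180 − 1223 = -368.42
n14 = -368.42 / -0.148 = 2489.3 kg/s

2489 kg/s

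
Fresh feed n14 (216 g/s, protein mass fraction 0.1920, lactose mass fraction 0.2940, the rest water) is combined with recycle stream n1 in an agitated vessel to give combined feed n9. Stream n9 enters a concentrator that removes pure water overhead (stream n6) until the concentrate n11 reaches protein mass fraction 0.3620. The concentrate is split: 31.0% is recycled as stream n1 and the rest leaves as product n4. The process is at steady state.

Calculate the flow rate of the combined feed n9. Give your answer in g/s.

Overall protein balance (none leaves overhead): protein in fresh feed = protein in product, i.e. 216×0.192 = (1−0.310)·n11·0.362.
n11 = 41.472/(0.362×0.690) = 166.03 g/s.
Recycle n1 = 0.310×166.03 = 51.471 g/s.
Combined feed n9 = 216 + 51.471 = 267.47 g/s.

267.5 g/s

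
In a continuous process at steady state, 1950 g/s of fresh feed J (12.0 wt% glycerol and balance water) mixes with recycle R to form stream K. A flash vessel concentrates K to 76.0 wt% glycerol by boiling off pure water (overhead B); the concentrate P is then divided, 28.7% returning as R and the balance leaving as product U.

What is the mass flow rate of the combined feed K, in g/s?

2074 g/s

Overall glycerol balance (none leaves overhead): glycerol in fresh feed = glycerol in product, i.e. 1950×0.120 = (1−0.287)·P·0.760.
P = 234/(0.760×0.713) = 431.83 g/s.
Recycle R = 0.287×431.83 = 123.94 g/s.
Combined feed K = 1950 + 123.94 = 2073.9 g/s.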